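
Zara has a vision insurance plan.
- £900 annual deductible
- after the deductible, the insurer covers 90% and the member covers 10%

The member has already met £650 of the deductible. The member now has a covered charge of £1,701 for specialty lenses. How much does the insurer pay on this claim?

£1,305.90

Deductible still to meet: £900 − £650 = £250.
After the £250 deductible portion, £1,701 − £250 = £1,451 is subject to coinsurance.
Member's 10% share of £1,451 is £145.10.
Member responsibility: £250 + £145.10 = £395.10.
The plan picks up £1,701 − £395.10 = £1,305.90.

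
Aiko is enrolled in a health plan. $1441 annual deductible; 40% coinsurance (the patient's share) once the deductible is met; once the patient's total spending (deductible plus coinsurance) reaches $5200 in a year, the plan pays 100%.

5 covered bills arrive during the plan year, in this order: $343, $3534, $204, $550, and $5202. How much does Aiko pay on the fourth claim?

$220

Bill 1, $343: fully absorbed by the deductible. Patient owes $343 (running OOP $343).
Bill 2, $3534: $1098 to deductible, leaving $2436; 40% of $2436 = $974.40. Patient owes $2072.40 (running OOP $2415.40).
Bill 3, $204: deductible already satisfied, so patient's share is 40% × $204 = $81.60. Patient owes $81.60 (running OOP $2497).
Bill 4, $550: deductible met; 40% of $550 = $220. Patient pays $220; OOP now $2717.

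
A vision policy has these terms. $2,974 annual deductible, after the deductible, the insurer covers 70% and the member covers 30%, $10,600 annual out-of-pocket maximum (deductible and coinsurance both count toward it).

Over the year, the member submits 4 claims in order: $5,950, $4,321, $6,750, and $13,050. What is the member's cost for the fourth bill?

Bill 1, $5,950: $2,974 finishes the deductible; $2,976 goes to coinsurance; coinsurance $2,976 × 30% = $892.80. Member pays $3,866.80; OOP now $3,866.80.
Bill 2, $4,321: deductible met; 30% of $4,321 = $1,296.30. Member owes $1,296.30 (running OOP $5,163.10).
Bill 3, $6,750: deductible met; 30% of $6,750 = $2,025. Member owes $2,025 (running OOP $7,188.10).
Bill 4, $13,050: deductible already satisfied, so member's share is 30% × $13,050 = $3,915. That would push OOP to $11,103.10, over the $10,600 cap, so member pays $10,600 − $7,188.10 = $3,411.90.

$3,411.90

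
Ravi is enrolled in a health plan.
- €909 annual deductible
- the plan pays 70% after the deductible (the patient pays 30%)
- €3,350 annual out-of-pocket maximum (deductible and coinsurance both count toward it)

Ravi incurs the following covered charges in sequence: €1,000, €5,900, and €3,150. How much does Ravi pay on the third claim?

€643.70

#1 (€1,000): deductible takes €909, €91 remains; coinsurance €91 × 30% = €27.30. Cost to patient: €936.30. OOP to date €936.30.
#2 (€5,900): deductible met; 30% of €5,900 = €1,770. Cost to patient: €1,770. OOP to date €2,706.30.
#3 (€3,150): deductible already satisfied, so patient's share is 30% × €3,150 = €945. OOP would hit €3,651.30 > €3,350, so the cap limits the patient to €3,350 − €2,706.30 = €643.70.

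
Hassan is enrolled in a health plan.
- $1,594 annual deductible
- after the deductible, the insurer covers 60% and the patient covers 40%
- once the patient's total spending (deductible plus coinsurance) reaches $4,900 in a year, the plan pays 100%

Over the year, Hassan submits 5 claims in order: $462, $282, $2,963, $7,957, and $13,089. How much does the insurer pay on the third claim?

$1,267.80

#1 ($462): fully absorbed by the deductible. Patient owes $462 (running OOP $462). Plan pays $462 − $462 = $0.
#2 ($282): fully absorbed by the deductible. Patient pays $282; OOP now $744. Plan pays $282 − $282 = $0.
#3 ($2,963): deductible takes $850, $2,113 remains; patient's 40% is $845.20. Patient owes $1,695.20 (running OOP $2,439.20). Insurer: $2,963 − $1,695.20 = $1,267.80.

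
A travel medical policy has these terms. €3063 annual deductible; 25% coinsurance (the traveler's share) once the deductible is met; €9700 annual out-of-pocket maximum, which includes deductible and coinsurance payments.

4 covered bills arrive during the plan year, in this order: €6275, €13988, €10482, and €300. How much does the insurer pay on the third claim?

€8145

Claim 1 (€6275): €3063 finishes the deductible; €3212 goes to coinsurance; coinsurance €3212 × 25% = €803. Traveler owes €3866 (running OOP €3866). Insurer: €6275 − €3866 = €2409.
Claim 2 (€13988): deductible met; 25% of €13988 = €3497. Cost to traveler: €3497. OOP to date €7363. Plan pays €13988 − €3497 = €10491.
Claim 3 (€10482): deductible already satisfied, so traveler's share is 25% × €10482 = €2620.50. That would push OOP to €9983.50, over the €9700 cap, so traveler pays €9700 − €7363 = €2337. Insurer: €10482 − €2337 = €8145.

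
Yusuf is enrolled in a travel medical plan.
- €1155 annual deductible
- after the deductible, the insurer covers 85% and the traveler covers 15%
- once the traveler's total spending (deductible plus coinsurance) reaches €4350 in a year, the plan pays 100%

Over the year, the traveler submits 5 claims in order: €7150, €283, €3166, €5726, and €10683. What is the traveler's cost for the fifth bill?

Bill 1, €7150: deductible takes €1155, €5995 remains; traveler's 15% is €899.25. Cost to traveler: €2054.25. OOP to date €2054.25.
Bill 2, €283: deductible already satisfied, so traveler's share is 15% × €283 = €42.45. Cost to traveler: €42.45. OOP to date €2096.70.
Bill 3, €3166: deductible already satisfied, so traveler's share is 15% × €3166 = €474.90. Cost to traveler: €474.90. OOP to date €2571.60.
Bill 4, €5726: deductible met; 15% of €5726 = €858.90. Cost to traveler: €858.90. OOP to date €3430.50.
Bill 5, €10683: 15% coinsurance on €10683 = €1602.45. OOP would hit €5032.95 > €4350, so the cap limits the traveler to €4350 − €3430.50 = €919.50.

€919.50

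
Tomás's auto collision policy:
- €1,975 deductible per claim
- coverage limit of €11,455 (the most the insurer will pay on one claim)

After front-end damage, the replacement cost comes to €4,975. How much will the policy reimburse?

€3,000

Less the €1,975 deductible: €4,975 − €1,975 = €3,000.
That's under the €11,455 cap, so the insurer reimburses the full €3,000.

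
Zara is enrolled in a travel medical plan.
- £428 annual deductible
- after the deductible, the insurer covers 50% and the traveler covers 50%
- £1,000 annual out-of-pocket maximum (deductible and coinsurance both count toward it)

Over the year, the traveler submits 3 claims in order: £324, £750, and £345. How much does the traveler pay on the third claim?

#1 (£324): all of it applies to the deductible. Traveler pays £324; OOP now £324.
#2 (£750): £104 finishes the deductible; £646 goes to coinsurance; traveler's 50% is £323. Traveler owes £427 (running OOP £751).
#3 (£345): deductible already satisfied, so traveler's share is 50% × £345 = £172.50. Traveler pays £172.50; OOP now £923.50.

£172.50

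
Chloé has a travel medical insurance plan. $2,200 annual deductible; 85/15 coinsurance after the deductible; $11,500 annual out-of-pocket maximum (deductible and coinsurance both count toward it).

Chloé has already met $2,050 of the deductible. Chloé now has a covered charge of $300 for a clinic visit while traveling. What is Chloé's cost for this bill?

$172.50

$2,050 of the $2,200 deductible is already met, leaving $150.
That leaves $300 − $150 = $150 for coinsurance.
Traveler's 15% share of $150 is $22.50.
So the traveler owes $150 + $22.50 = $172.50 before any cap.
Total out-of-pocket so far would be $2,050 + $172.50 = $2,222.50, below the $11,500 cap — no reduction.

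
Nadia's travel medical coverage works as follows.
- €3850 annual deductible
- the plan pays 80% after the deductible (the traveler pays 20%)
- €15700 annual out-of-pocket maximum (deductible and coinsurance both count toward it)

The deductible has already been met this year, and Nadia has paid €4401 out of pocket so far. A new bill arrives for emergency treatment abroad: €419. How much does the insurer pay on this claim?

€335.20

The deductible is already satisfied, so the full bill goes to coinsurance.
20% of €419 = €83.80 falls to the traveler.
Year-to-date out-of-pocket becomes €4401 + €83.80 = €4484.80, still under the €15700 maximum, so no cap applies.
Insurer pays the balance: €419 − €83.80 = €335.20.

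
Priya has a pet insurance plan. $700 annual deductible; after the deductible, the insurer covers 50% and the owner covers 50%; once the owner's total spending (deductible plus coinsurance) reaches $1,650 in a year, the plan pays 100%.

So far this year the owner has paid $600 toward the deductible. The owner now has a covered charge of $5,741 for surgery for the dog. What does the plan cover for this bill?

Remaining deductible: $700 − $600 = $100.
That leaves $5,741 − $100 = $5,641 for coinsurance.
Coinsurance: $5,641 × 50% = $2,820.50.
Owner responsibility before any cap: $100 + $2,820.50 = $2,920.50.
Year-to-date out-of-pocket would reach $600 + $2,920.50 = $3,520.50, above the $1,650 maximum, so the owner pays only $1,650 − $600 = $1,050.
The insurer covers the remainder: $5,741 − $1,050 = $4,691.

$4,691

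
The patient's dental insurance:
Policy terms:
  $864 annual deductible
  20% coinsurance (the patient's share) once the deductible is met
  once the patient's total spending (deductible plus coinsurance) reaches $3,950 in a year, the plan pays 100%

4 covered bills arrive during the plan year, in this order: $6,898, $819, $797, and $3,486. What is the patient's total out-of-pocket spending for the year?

Claim 1 — $6,898: $864 finishes the deductible; $6,034 goes to coinsurance; patient's 20% is $1,206.80. Patient owes $2,070.80 (running OOP $2,070.80).
Claim 2 — $819: 20% coinsurance on $819 = $163.80. Patient pays $163.80; OOP now $2,234.60.
Claim 3 — $797: 20% coinsurance on $797 = $159.40. Patient owes $159.40 (running OOP $2,394).
Claim 4 — $3,486: deductible already satisfied, so patient's share is 20% × $3,486 = $697.20. Patient owes $697.20 (running OOP $3,091.20).
Total paid by the patient: $2,070.80 + $163.80 + $159.40 + $697.20 = $3,091.20.

$3,091.20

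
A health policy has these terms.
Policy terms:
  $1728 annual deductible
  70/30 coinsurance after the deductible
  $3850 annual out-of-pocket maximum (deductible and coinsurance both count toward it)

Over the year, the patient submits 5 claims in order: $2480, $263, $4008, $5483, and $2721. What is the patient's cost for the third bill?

Bill 1, $2480: $1728 to deductible, leaving $752; patient's 30% is $225.60. Patient owes $1953.60 (running OOP $1953.60).
Bill 2, $263: 30% coinsurance on $263 = $78.90. Cost to patient: $78.90. OOP to date $2032.50.
Bill 3, $4008: deductible met; 30% of $4008 = $1202.40. Patient pays $1202.40; OOP now $3234.90.

$1202.40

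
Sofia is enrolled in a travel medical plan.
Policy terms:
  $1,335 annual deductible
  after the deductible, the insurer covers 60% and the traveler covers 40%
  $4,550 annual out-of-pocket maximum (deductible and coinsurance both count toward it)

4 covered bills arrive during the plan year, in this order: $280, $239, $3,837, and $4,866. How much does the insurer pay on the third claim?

#1 ($280): fully absorbed by the deductible. Cost to traveler: $280. OOP to date $280. Insurer: $280 − $280 = $0.
#2 ($239): fully absorbed by the deductible. Traveler owes $239 (running OOP $519). Insurer: $239 − $239 = $0.
#3 ($3,837): $816 finishes the deductible; $3,021 goes to coinsurance; traveler's 40% is $1,208.40. Cost to traveler: $2,024.40. OOP to date $2,543.40. Plan pays $3,837 − $2,024.40 = $1,812.60.

$1,812.60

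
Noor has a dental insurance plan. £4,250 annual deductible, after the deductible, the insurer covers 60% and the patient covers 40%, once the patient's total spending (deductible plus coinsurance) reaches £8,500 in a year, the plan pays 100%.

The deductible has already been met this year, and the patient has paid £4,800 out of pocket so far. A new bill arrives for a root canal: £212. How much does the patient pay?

£84.80

The deductible is already satisfied, so the full bill goes to coinsurance.
Patient's 40% share of £212 is £84.80.
Cumulative spending £4,800 + £84.80 = £4,884.80 stays under the £8,500 maximum.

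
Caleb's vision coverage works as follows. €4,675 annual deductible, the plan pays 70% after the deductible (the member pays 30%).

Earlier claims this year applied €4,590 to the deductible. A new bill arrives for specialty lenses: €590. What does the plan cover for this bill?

Deductible still to meet: €4,675 − €4,590 = €85.
The remaining €505 (= €590 − €85) moves to coinsurance.
Coinsurance: €505 × 30% = €151.50.
That puts the member's cost at €85 + €151.50 = €236.50.
Insurer pays the balance: €590 − €236.50 = €353.50.

€353.50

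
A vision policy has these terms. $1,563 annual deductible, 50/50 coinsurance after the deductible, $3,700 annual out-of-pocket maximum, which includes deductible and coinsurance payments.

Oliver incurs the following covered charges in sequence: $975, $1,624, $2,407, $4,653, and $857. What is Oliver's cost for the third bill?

#1 ($975): fully absorbed by the deductible. Member pays $975; OOP now $975.
#2 ($1,624): $588 finishes the deductible; $1,036 goes to coinsurance; 50% of $1,036 = $518. Cost to member: $1,106. OOP to date $2,081.
#3 ($2,407): deductible already satisfied, so member's share is 50% × $2,407 = $1,203.50. Cost to member: $1,203.50. OOP to date $3,284.50.

$1,203.50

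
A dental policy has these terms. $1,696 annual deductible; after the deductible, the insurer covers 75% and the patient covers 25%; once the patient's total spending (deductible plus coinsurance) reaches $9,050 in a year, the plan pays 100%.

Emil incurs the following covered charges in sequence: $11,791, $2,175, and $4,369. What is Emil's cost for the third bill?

#1 ($11,791): $1,696 finishes the deductible; $10,095 goes to coinsurance; patient's 25% is $2,523.75. Cost to patient: $4,219.75. OOP to date $4,219.75.
#2 ($2,175): 25% coinsurance on $2,175 = $543.75. Patient owes $543.75 (running OOP $4,763.50).
#3 ($4,369): deductible already satisfied, so patient's share is 25% × $4,369 = $1,092.25. Patient pays $1,092.25; OOP now $5,855.75.

$1,092.25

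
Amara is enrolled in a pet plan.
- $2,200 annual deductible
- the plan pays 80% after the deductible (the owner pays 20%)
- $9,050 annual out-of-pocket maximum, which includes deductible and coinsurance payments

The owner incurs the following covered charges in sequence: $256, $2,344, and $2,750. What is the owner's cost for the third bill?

$550

Bill 1, $256: fully absorbed by the deductible. Owner pays $256; OOP now $256.
Bill 2, $2,344: deductible takes $1,944, $400 remains; owner's 20% is $80. Owner owes $2,024 (running OOP $2,280).
Bill 3, $2,750: deductible met; 20% of $2,750 = $550. Owner owes $550 (running OOP $2,830).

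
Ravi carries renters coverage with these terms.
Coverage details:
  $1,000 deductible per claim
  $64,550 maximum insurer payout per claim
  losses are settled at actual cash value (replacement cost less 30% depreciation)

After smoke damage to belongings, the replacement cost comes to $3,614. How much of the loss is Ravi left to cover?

At 30% depreciation, ACV = $3,614 − $1,084.20 = $2,529.80.
Subtract the deductible: $2,529.80 − $1,000 = $1,529.80.
That's under the $64,550 cap, so the insurer reimburses the full $1,529.80.
Out of pocket: $3,614 − $1,529.80 = $2,084.20.

$2,084.20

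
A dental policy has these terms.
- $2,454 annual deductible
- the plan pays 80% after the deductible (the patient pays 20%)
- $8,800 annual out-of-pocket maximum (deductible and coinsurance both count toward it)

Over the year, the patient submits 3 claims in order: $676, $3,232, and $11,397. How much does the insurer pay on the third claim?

Claim 1 — $676: fully absorbed by the deductible. Cost to patient: $676. OOP to date $676. Insurer: $676 − $676 = $0.
Claim 2 — $3,232: deductible takes $1,778, $1,454 remains; coinsurance $1,454 × 20% = $290.80. Patient owes $2,068.80 (running OOP $2,744.80). Insurer: $3,232 − $2,068.80 = $1,163.20.
Claim 3 — $11,397: deductible already satisfied, so patient's share is 20% × $11,397 = $2,279.40. Patient owes $2,279.40 (running OOP $5,024.20). Insurer: $11,397 − $2,279.40 = $9,117.60.

$9,117.60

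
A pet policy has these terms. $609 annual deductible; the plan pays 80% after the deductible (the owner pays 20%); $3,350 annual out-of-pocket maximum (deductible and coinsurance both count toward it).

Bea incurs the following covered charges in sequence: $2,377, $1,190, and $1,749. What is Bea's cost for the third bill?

Claim 1 — $2,377: $609 to deductible, leaving $1,768; owner's 20% is $353.60. Cost to owner: $962.60. OOP to date $962.60.
Claim 2 — $1,190: 20% coinsurance on $1,190 = $238. Cost to owner: $238. OOP to date $1,200.60.
Claim 3 — $1,749: deductible already satisfied, so owner's share is 20% × $1,749 = $349.80. Cost to owner: $349.80. OOP to date $1,550.40.

$349.80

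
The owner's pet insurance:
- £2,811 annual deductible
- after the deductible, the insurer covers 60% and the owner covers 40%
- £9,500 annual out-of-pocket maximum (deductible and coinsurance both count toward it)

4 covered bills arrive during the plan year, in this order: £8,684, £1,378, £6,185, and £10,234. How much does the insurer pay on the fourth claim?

£8,919.40

Bill 1, £8,684: deductible takes £2,811, £5,873 remains; coinsurance £5,873 × 40% = £2,349.20. Cost to owner: £5,160.20. OOP to date £5,160.20. Plan pays £8,684 − £5,160.20 = £3,523.80.
Bill 2, £1,378: deductible already satisfied, so owner's share is 40% × £1,378 = £551.20. Cost to owner: £551.20. OOP to date £5,711.40. Insurer: £1,378 − £551.20 = £826.80.
Bill 3, £6,185: deductible met; 40% of £6,185 = £2,474. Cost to owner: £2,474. OOP to date £8,185.40. Insurer: £6,185 − £2,474 = £3,711.
Bill 4, £10,234: deductible met; 40% of £10,234 = £4,093.60. Adding that to £8,185.40 gives £12,279, past the £9,500 cap; owner pays only £9,500 − £8,185.40 = £1,314.60. Plan pays £10,234 − £1,314.60 = £8,919.40.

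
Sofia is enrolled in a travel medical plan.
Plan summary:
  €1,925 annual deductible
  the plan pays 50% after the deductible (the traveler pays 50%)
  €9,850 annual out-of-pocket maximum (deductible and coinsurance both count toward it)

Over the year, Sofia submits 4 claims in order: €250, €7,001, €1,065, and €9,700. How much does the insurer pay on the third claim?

€532.50

Claim 1 — €250: entire amount goes to the deductible. Traveler owes €250 (running OOP €250). Insurer: €250 − €250 = €0.
Claim 2 — €7,001: deductible takes €1,675, €5,326 remains; traveler's 50% is €2,663. Traveler owes €4,338 (running OOP €4,588). Insurer: €7,001 − €4,338 = €2,663.
Claim 3 — €1,065: deductible already satisfied, so traveler's share is 50% × €1,065 = €532.50. Traveler pays €532.50; OOP now €5,120.50. Insurer: €1,065 − €532.50 = €532.50.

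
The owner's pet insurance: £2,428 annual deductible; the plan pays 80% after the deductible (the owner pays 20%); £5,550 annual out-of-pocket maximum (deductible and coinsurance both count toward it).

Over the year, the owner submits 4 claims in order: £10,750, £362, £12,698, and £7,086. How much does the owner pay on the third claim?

£1,385.20

Bill 1, £10,750: £2,428 finishes the deductible; £8,322 goes to coinsurance; owner's 20% is £1,664.40. Owner owes £4,092.40 (running OOP £4,092.40).
Bill 2, £362: deductible met; 20% of £362 = £72.40. Cost to owner: £72.40. OOP to date £4,164.80.
Bill 3, £12,698: 20% coinsurance on £12,698 = £2,539.60. OOP would hit £6,704.40 > £5,550, so the cap limits the owner to £5,550 − £4,164.80 = £1,385.20.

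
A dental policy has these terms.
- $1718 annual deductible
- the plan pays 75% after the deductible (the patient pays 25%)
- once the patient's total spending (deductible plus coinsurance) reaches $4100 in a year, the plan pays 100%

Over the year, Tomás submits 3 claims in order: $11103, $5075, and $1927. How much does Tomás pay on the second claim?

Claim 1 — $11103: deductible takes $1718, $9385 remains; coinsurance $9385 × 25% = $2346.25. Patient owes $4064.25 (running OOP $4064.25).
Claim 2 — $5075: 25% coinsurance on $5075 = $1268.75. OOP would hit $5333 > $4100, so the cap limits the patient to $4100 − $4064.25 = $35.75.

$35.75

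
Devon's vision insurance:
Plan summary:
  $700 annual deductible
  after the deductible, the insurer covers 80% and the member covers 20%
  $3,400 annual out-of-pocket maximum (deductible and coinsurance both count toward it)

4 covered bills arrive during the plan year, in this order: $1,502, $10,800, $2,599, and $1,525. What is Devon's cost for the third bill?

$379.60

Claim 1 — $1,502: $700 finishes the deductible; $802 goes to coinsurance; member's 20% is $160.40. Member pays $860.40; OOP now $860.40.
Claim 2 — $10,800: deductible already satisfied, so member's share is 20% × $10,800 = $2,160. Member pays $2,160; OOP now $3,020.40.
Claim 3 — $2,599: deductible met; 20% of $2,599 = $519.80. OOP would hit $3,540.20 > $3,400, so the cap limits the member to $3,400 − $3,020.40 = $379.60.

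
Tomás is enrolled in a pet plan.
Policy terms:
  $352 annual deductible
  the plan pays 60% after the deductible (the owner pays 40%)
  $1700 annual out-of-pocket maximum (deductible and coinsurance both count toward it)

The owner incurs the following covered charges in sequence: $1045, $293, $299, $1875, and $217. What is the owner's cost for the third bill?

$119.60

#1 ($1045): $352 finishes the deductible; $693 goes to coinsurance; 40% of $693 = $277.20. Owner owes $629.20 (running OOP $629.20).
#2 ($293): deductible met; 40% of $293 = $117.20. Owner pays $117.20; OOP now $746.40.
#3 ($299): 40% coinsurance on $299 = $119.60. Owner pays $119.60; OOP now $866.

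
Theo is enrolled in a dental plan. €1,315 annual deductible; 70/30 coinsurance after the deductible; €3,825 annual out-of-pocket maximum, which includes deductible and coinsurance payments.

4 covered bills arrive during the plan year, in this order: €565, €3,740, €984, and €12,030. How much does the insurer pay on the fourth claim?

€10,712.20

Bill 1, €565: all of it applies to the deductible. Cost to patient: €565. OOP to date €565. Plan pays €565 − €565 = €0.
Bill 2, €3,740: €750 to deductible, leaving €2,990; coinsurance €2,990 × 30% = €897. Patient owes €1,647 (running OOP €2,212). Insurer: €3,740 − €1,647 = €2,093.
Bill 3, €984: 30% coinsurance on €984 = €295.20. Patient owes €295.20 (running OOP €2,507.20). Plan pays €984 − €295.20 = €688.80.
Bill 4, €12,030: deductible met; 30% of €12,030 = €3,609. That would push OOP to €6,116.20, over the €3,825 cap, so patient pays €3,825 − €2,507.20 = €1,317.80. Insurer: €12,030 − €1,317.80 = €10,712.20.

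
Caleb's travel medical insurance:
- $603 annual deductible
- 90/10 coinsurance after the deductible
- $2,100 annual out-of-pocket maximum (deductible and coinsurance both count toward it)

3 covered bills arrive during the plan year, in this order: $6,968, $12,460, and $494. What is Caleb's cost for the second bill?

Claim 1 — $6,968: deductible takes $603, $6,365 remains; 10% of $6,365 = $636.50. Cost to traveler: $1,239.50. OOP to date $1,239.50.
Claim 2 — $12,460: 10% coinsurance on $12,460 = $1,246. That would push OOP to $2,485.50, over the $2,100 cap, so traveler pays $2,100 − $1,239.50 = $860.50.

$860.50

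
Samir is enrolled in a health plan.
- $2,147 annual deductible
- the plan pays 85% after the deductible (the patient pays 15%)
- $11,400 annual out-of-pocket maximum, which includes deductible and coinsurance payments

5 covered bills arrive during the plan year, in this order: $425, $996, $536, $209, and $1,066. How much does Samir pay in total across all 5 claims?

$2,309.75

Claim 1 ($425): fully absorbed by the deductible. Patient owes $425 (running OOP $425).
Claim 2 ($996): fully absorbed by the deductible. Patient owes $996 (running OOP $1,421).
Claim 3 ($536): fully absorbed by the deductible. Patient owes $536 (running OOP $1,957).
Claim 4 ($209): $190 to deductible, leaving $19; 15% of $19 = $2.85. Patient owes $192.85 (running OOP $2,149.85).
Claim 5 ($1,066): 15% coinsurance on $1,066 = $159.90. Patient pays $159.90; OOP now $2,309.75.
Total paid by the patient: $425 + $996 + $536 + $192.85 + $159.90 = $2,309.75.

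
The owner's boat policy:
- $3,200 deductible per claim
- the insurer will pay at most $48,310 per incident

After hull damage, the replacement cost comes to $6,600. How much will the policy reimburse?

$3,400

After the deductible, $6,600 − $3,200 = $3,400 remains.
That's under the $48,310 cap, so the insurer reimburses the full $3,400.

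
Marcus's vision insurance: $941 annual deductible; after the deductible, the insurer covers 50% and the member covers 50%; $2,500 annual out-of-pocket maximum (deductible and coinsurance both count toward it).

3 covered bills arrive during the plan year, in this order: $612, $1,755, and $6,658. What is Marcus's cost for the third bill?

Claim 1 ($612): entire amount goes to the deductible. Member pays $612; OOP now $612.
Claim 2 ($1,755): $329 to deductible, leaving $1,426; member's 50% is $713. Cost to member: $1,042. OOP to date $1,654.
Claim 3 ($6,658): 50% coinsurance on $6,658 = $3,329. Adding that to $1,654 gives $4,983, past the $2,500 cap; member pays only $2,500 − $1,654 = $846.

$846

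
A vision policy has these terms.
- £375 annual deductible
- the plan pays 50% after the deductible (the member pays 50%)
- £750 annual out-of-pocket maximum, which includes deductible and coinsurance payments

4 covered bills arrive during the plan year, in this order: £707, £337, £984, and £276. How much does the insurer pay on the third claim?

£943.50

#1 (£707): deductible takes £375, £332 remains; coinsurance £332 × 50% = £166. Member owes £541 (running OOP £541). Insurer: £707 − £541 = £166.
#2 (£337): deductible already satisfied, so member's share is 50% × £337 = £168.50. Member pays £168.50; OOP now £709.50. Plan pays £337 − £168.50 = £168.50.
#3 (£984): deductible already satisfied, so member's share is 50% × £984 = £492. That would push OOP to £1,201.50, over the £750 cap, so member pays £750 − £709.50 = £40.50. Plan pays £984 − £40.50 = £943.50.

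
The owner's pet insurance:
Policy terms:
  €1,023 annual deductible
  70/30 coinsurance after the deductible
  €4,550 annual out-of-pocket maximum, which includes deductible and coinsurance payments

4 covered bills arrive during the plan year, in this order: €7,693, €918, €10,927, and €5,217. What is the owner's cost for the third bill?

#1 (€7,693): €1,023 to deductible, leaving €6,670; 30% of €6,670 = €2,001. Cost to owner: €3,024. OOP to date €3,024.
#2 (€918): deductible met; 30% of €918 = €275.40. Owner owes €275.40 (running OOP €3,299.40).
#3 (€10,927): 30% coinsurance on €10,927 = €3,278.10. OOP would hit €6,577.50 > €4,550, so the cap limits the owner to €4,550 − €3,299.40 = €1,250.60.

€1,250.60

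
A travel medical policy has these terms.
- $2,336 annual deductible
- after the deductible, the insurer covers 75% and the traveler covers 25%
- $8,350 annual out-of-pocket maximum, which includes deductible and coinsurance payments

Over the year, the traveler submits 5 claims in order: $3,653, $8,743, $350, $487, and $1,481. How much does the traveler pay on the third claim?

Bill 1, $3,653: $2,336 finishes the deductible; $1,317 goes to coinsurance; 25% of $1,317 = $329.25. Traveler pays $2,665.25; OOP now $2,665.25.
Bill 2, $8,743: deductible met; 25% of $8,743 = $2,185.75. Traveler pays $2,185.75; OOP now $4,851.
Bill 3, $350: deductible met; 25% of $350 = $87.50. Traveler owes $87.50 (running OOP $4,938.50).

$87.50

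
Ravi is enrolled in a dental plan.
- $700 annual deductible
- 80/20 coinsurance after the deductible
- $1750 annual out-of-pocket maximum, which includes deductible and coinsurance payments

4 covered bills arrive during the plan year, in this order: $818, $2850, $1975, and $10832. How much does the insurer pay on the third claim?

$1580

Claim 1 ($818): $700 to deductible, leaving $118; 20% of $118 = $23.60. Cost to patient: $723.60. OOP to date $723.60. Plan pays $818 − $723.60 = $94.40.
Claim 2 ($2850): deductible already satisfied, so patient's share is 20% × $2850 = $570. Patient pays $570; OOP now $1293.60. Insurer: $2850 − $570 = $2280.
Claim 3 ($1975): 20% coinsurance on $1975 = $395. Cost to patient: $395. OOP to date $1688.60. Insurer: $1975 − $395 = $1580.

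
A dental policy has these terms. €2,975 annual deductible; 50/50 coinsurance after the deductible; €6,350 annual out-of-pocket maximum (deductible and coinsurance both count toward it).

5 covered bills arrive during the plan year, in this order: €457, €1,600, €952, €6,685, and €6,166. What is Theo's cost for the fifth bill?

Claim 1 — €457: entire amount goes to the deductible. Patient pays €457; OOP now €457.
Claim 2 — €1,600: all of it applies to the deductible. Patient owes €1,600 (running OOP €2,057).
Claim 3 — €952: €918 to deductible, leaving €34; 50% of €34 = €17. Patient pays €935; OOP now €2,992.
Claim 4 — €6,685: deductible already satisfied, so patient's share is 50% × €6,685 = €3,342.50. Patient owes €3,342.50 (running OOP €6,334.50).
Claim 5 — €6,166: deductible met; 50% of €6,166 = €3,083. Adding that to €6,334.50 gives €9,417.50, past the €6,350 cap; patient pays only €6,350 − €6,334.50 = €15.50.

€15.50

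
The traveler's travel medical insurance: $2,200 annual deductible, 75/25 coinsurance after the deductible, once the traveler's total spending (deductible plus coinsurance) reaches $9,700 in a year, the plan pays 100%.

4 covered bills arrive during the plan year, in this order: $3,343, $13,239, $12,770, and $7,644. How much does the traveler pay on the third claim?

$3,192.50

#1 ($3,343): $2,200 to deductible, leaving $1,143; 25% of $1,143 = $285.75. Traveler owes $2,485.75 (running OOP $2,485.75).
#2 ($13,239): deductible already satisfied, so traveler's share is 25% × $13,239 = $3,309.75. Traveler owes $3,309.75 (running OOP $5,795.50).
#3 ($12,770): deductible met; 25% of $12,770 = $3,192.50. Cost to traveler: $3,192.50. OOP to date $8,988.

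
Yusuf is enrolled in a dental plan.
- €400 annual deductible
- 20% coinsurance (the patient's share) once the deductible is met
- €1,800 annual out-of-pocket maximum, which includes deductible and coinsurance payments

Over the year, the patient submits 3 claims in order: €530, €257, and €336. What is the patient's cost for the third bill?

€67.20

#1 (€530): deductible takes €400, €130 remains; coinsurance €130 × 20% = €26. Patient pays €426; OOP now €426.
#2 (€257): 20% coinsurance on €257 = €51.40. Cost to patient: €51.40. OOP to date €477.40.
#3 (€336): deductible already satisfied, so patient's share is 20% × €336 = €67.20. Cost to patient: €67.20. OOP to date €544.60.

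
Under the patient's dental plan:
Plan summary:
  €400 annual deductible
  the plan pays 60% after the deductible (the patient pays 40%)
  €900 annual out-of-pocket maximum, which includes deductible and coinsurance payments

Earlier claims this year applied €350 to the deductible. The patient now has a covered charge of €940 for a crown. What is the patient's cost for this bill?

Remaining deductible: €400 − €350 = €50.
After the €50 deductible portion, €940 − €50 = €890 is subject to coinsurance.
40% of €890 = €356 falls to the patient.
So the patient owes €50 + €356 = €406 before any cap.
Year-to-date out-of-pocket becomes €350 + €406 = €756, still under the €900 maximum, so no cap applies.

€406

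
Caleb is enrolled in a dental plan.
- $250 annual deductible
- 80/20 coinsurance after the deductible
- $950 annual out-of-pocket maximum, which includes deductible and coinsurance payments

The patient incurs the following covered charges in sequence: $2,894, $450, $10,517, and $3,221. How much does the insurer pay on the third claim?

Bill 1, $2,894: $250 to deductible, leaving $2,644; patient's 20% is $528.80. Patient pays $778.80; OOP now $778.80. Insurer: $2,894 − $778.80 = $2,115.20.
Bill 2, $450: deductible already satisfied, so patient's share is 20% × $450 = $90. Patient pays $90; OOP now $868.80. Insurer: $450 − $90 = $360.
Bill 3, $10,517: 20% coinsurance on $10,517 = $2,103.40. Adding that to $868.80 gives $2,972.20, past the $950 cap; patient pays only $950 − $868.80 = $81.20. Plan pays $10,517 − $81.20 = $10,435.80.

$10,435.80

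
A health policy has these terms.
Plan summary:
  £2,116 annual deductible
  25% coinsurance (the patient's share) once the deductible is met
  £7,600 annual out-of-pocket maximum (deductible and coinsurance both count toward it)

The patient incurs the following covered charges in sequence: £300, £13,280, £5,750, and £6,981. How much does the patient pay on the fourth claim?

£1,180.50

Claim 1 — £300: entire amount goes to the deductible. Patient owes £300 (running OOP £300).
Claim 2 — £13,280: deductible takes £1,816, £11,464 remains; patient's 25% is £2,866. Cost to patient: £4,682. OOP to date £4,982.
Claim 3 — £5,750: 25% coinsurance on £5,750 = £1,437.50. Cost to patient: £1,437.50. OOP to date £6,419.50.
Claim 4 — £6,981: deductible met; 25% of £6,981 = £1,745.25. That would push OOP to £8,164.75, over the £7,600 cap, so patient pays £7,600 − £6,419.50 = £1,180.50.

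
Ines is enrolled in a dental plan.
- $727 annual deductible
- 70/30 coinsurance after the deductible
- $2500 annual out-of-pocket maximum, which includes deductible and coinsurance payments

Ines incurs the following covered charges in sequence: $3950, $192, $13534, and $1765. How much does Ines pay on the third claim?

Bill 1, $3950: $727 finishes the deductible; $3223 goes to coinsurance; 30% of $3223 = $966.90. Cost to patient: $1693.90. OOP to date $1693.90.
Bill 2, $192: deductible met; 30% of $192 = $57.60. Cost to patient: $57.60. OOP to date $1751.50.
Bill 3, $13534: 30% coinsurance on $13534 = $4060.20. Adding that to $1751.50 gives $5811.70, past the $2500 cap; patient pays only $2500 − $1751.50 = $748.50.

$748.50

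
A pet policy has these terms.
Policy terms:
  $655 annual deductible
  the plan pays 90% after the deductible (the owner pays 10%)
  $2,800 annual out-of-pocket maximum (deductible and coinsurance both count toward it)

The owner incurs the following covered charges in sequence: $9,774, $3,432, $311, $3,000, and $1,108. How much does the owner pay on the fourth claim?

#1 ($9,774): $655 to deductible, leaving $9,119; coinsurance $9,119 × 10% = $911.90. Owner owes $1,566.90 (running OOP $1,566.90).
#2 ($3,432): 10% coinsurance on $3,432 = $343.20. Owner owes $343.20 (running OOP $1,910.10).
#3 ($311): deductible met; 10% of $311 = $31.10. Owner pays $31.10; OOP now $1,941.20.
#4 ($3,000): deductible already satisfied, so owner's share is 10% × $3,000 = $300. Owner owes $300 (running OOP $2,241.20).

$300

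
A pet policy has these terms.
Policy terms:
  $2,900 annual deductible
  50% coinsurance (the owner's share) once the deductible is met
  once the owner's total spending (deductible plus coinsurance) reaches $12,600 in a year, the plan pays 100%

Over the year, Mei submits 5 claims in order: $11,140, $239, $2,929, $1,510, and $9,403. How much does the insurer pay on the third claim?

$1,464.50

#1 ($11,140): deductible takes $2,900, $8,240 remains; coinsurance $8,240 × 50% = $4,120. Cost to owner: $7,020. OOP to date $7,020. Plan pays $11,140 − $7,020 = $4,120.
#2 ($239): 50% coinsurance on $239 = $119.50. Owner pays $119.50; OOP now $7,139.50. Insurer: $239 − $119.50 = $119.50.
#3 ($2,929): deductible met; 50% of $2,929 = $1,464.50. Cost to owner: $1,464.50. OOP to date $8,604. Plan pays $2,929 − $1,464.50 = $1,464.50.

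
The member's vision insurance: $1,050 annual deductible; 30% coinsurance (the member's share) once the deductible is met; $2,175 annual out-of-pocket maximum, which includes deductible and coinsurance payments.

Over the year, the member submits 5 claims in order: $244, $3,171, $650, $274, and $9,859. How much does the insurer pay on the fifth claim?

Claim 1 ($244): all of it applies to the deductible. Member owes $244 (running OOP $244). Insurer: $244 − $244 = $0.
Claim 2 ($3,171): $806 to deductible, leaving $2,365; 30% of $2,365 = $709.50. Cost to member: $1,515.50. OOP to date $1,759.50. Insurer: $3,171 − $1,515.50 = $1,655.50.
Claim 3 ($650): 30% coinsurance on $650 = $195. Cost to member: $195. OOP to date $1,954.50. Insurer: $650 − $195 = $455.
Claim 4 ($274): deductible met; 30% of $274 = $82.20. Member pays $82.20; OOP now $2,036.70. Insurer: $274 − $82.20 = $191.80.
Claim 5 ($9,859): deductible already satisfied, so member's share is 30% × $9,859 = $2,957.70. OOP would hit $4,994.40 > $2,175, so the cap limits the member to $2,175 − $2,036.70 = $138.30. Plan pays $9,859 − $138.30 = $9,720.70.

$9,720.70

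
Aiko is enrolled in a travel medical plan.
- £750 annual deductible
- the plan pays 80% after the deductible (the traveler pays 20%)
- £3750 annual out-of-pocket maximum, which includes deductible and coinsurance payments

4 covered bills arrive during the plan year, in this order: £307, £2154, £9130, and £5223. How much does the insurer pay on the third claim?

Claim 1 (£307): entire amount goes to the deductible. Traveler pays £307; OOP now £307. Insurer: £307 − £307 = £0.
Claim 2 (£2154): deductible takes £443, £1711 remains; 20% of £1711 = £342.20. Traveler pays £785.20; OOP now £1092.20. Plan pays £2154 − £785.20 = £1368.80.
Claim 3 (£9130): deductible met; 20% of £9130 = £1826. Traveler pays £1826; OOP now £2918.20. Insurer: £9130 − £1826 = £7304.

£7304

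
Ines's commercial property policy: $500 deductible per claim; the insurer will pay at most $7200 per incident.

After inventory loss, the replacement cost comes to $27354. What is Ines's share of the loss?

Less the $500 deductible: $27354 − $500 = $26854.
The $7200 per-incident cap binds; insurer pays $7200.
The business bears the rest of the original loss: $27354 − $7200 = $20154.

$20154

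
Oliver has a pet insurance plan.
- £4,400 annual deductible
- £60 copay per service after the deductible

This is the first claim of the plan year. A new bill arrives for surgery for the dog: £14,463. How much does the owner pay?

£4,460

The full £4,400 deductible is still open; £4,400 of this bill applies to it.
After the £4,400 deductible portion, £14,463 − £4,400 = £10,063 is subject to the copay.
Copay on this service: £60.
Owner responsibility: £4,400 + £60 = £4,460.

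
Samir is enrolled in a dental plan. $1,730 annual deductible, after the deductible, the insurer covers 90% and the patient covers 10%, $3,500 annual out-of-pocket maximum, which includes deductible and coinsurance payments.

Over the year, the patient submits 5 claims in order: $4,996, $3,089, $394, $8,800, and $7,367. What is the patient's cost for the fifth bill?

$215.10

Claim 1 — $4,996: $1,730 finishes the deductible; $3,266 goes to coinsurance; 10% of $3,266 = $326.60. Patient pays $2,056.60; OOP now $2,056.60.
Claim 2 — $3,089: 10% coinsurance on $3,089 = $308.90. Cost to patient: $308.90. OOP to date $2,365.50.
Claim 3 — $394: 10% coinsurance on $394 = $39.40. Patient pays $39.40; OOP now $2,404.90.
Claim 4 — $8,800: deductible already satisfied, so patient's share is 10% × $8,800 = $880. Patient pays $880; OOP now $3,284.90.
Claim 5 — $7,367: deductible met; 10% of $7,367 = $736.70. That would push OOP to $4,021.60, over the $3,500 cap, so patient pays $3,500 − $3,284.90 = $215.10.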